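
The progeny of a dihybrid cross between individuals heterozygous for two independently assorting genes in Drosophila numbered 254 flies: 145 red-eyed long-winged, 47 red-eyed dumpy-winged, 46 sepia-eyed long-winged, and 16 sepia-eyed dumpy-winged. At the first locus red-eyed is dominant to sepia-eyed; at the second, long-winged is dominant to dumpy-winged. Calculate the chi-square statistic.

0.096

A dihybrid F₂ with independent assortment and complete dominance at both loci gives a 9:3:3:1 phenotypic ratio.
Under the 9:3:3:1 hypothesis (Σ ratio = 16, N = 254):
  red-eyed long-winged: 254 × 9/16 = 142.875
  red-eyed dumpy-winged: 254 × 3/16 = 47.625
  sepia-eyed long-winged: 254 × 3/16 = 47.625
  sepia-eyed dumpy-winged: 254 × 1/16 = 15.875
χ² = Σ (O − E)² / E
  red-eyed long-winged: (145 − 142.875)² / 142.875 = 0.0316
  red-eyed dumpy-winged: (47 − 47.625)² / 47.625 = 0.0082
  sepia-eyed long-winged: (46 − 47.625)² / 47.625 = 0.0554
  sepia-eyed dumpy-winged: (16 − 15.875)² / 15.875 = 0.0010
χ² = 0.0316 + 0.0082 + 0.0554 + 0.0010 = 0.0962 ≈ 0.096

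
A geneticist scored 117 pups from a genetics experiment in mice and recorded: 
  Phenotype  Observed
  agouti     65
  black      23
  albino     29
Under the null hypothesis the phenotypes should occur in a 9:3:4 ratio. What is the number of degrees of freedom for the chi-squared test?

A goodness-of-fit test with 3 phenotype classes has df = 3 − 1 = 2.

2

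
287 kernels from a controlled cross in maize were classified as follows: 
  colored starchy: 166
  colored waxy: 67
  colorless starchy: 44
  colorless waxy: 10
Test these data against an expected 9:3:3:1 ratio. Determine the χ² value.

Under the 9:3:3:1 hypothesis (Σ ratio = 16, N = 287):
  colored starchy: 287 × 9/16 = 161.4375
  colored waxy: 287 × 3/16 = 53.8125
  colorless starchy: 287 × 3/16 = 53.8125
  colorless waxy: 287 × 1/16 = 17.9375
χ² = Σ (O − E)² / E
  colored starchy: (166 − 161.4375)² / 161.4375 = 0.1289
  colored waxy: (67 − 53.8125)² / 53.8125 = 3.2318
  colorless starchy: (44 − 53.8125)² / 53.8125 = 1.7893
  colorless waxy: (10 − 17.9375)² / 17.9375 = 3.5124
χ² = 0.1289 + 3.2318 + 1.7893 + 3.5124 = 8.6624 ≈ 8.662

8.662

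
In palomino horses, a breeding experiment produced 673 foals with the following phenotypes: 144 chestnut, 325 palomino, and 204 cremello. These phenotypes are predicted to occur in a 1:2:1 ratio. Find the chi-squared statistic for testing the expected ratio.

11.484

The 1:2:1 ratio has 4 parts, so with N = 673 the expected counts are:
  chestnut: 673 × 1/4 = 168.25
  palomino: 673 × 2/4 = 336.5
  cremello: 673 × 1/4 = 168.25
χ² = Σ (O − E)² / E
  chestnut: (144 − 168.25)² / 168.25 = 3.4952
  palomino: (325 − 336.5)² / 336.5 = 0.3930
  cremello: (204 − 168.25)² / 168.25 = 7.5962
χ² = 3.4952 + 0.3930 + 7.5962 = 11.4844 ≈ 11.484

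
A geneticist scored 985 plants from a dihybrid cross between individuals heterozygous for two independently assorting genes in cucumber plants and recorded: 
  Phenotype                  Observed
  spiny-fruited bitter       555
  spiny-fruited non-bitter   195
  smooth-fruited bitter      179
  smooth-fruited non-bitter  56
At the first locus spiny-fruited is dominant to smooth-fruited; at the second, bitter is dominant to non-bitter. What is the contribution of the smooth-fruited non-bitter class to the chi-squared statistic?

A dihybrid F₂ with independent assortment and complete dominance at both loci gives a 9:3:3:1 phenotypic ratio.
Total ratio parts = 16. Expected numbers out of 985:
  spiny-fruited bitter: 985 × 9/16 = 554.0625
  spiny-fruited non-bitter: 985 × 3/16 = 184.6875
  smooth-fruited bitter: 985 × 3/16 = 184.6875
  smooth-fruited non-bitter: 985 × 1/16 = 61.5625
Contribution of smooth-fruited non-bitter: (56 − 61.5625)² / 61.5625 = 0.5026

0.503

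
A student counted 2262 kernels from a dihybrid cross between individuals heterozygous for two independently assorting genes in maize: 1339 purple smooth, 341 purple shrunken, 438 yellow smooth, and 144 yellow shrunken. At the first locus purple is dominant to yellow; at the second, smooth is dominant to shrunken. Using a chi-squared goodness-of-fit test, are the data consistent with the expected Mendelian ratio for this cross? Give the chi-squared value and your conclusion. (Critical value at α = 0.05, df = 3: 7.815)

A dihybrid F₂ with independent assortment and complete dominance at both loci gives a 9:3:3:1 phenotypic ratio.
Total ratio parts = 16. Expected numbers out of 2262:
  purple smooth: 2262 × 9/16 = 1272.375
  purple shrunken: 2262 × 3/16 = 424.125
  yellow smooth: 2262 × 3/16 = 424.125
  yellow shrunken: 2262 × 1/16 = 141.375
χ² = Σ (O − E)² / E
  purple smooth: (1339 − 1272.375)² / 1272.375 = 3.4887
  purple shrunken: (341 − 424.125)² / 424.125 = 16.2918
  yellow smooth: (438 − 424.125)² / 424.125 = 0.4539
  yellow shrunken: (144 − 141.375)² / 141.375 = 0.0487
χ² = 3.4887 + 16.2918 + 0.4539 + 0.0487 = 20.2831 ≈ 20.283
Degrees of freedom = 4 − 1 = 3; critical value at α = 0.05 is 7.815.
Since 20.283 > 7.815, we reject the null hypothesis — the data do not fit the 9:3:3:1 ratio.

20.283; not consistent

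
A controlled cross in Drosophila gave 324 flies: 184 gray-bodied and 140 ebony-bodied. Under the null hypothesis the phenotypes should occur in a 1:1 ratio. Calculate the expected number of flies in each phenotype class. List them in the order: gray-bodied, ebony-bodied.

162, 162

Under the 1:1 hypothesis (Σ ratio = 2, N = 324):
  gray-bodied: 324 × 1/2 = 162
  ebony-bodied: 324 × 1/2 = 162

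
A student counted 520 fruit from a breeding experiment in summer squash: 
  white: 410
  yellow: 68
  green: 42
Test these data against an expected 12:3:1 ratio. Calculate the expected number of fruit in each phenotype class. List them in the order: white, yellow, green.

390, 97.5, 32.5

Expected counts for N = 520 under a 12:3:1 ratio (total parts = 16):
  white: 520 × 12/16 = 390
  yellow: 520 × 3/16 = 97.5
  green: 520 × 1/16 = 32.5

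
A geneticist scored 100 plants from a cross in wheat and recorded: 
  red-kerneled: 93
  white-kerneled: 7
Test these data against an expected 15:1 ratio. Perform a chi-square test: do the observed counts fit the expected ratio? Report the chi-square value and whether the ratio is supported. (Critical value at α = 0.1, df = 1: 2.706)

Total ratio parts = 16. Expected numbers out of 100:
  red-kerneled: 100 × 15/16 = 93.75
  white-kerneled: 100 × 1/16 = 6.25
χ² = Σ (O − E)² / E
  red-kerneled: (93 − 93.75)² / 93.75 = 0.0060
  white-kerneled: (7 − 6.25)² / 6.25 = 0.0900
χ² = 0.0060 + 0.0900 = 0.096
Degrees of freedom = 2 − 1 = 1; critical value at α = 0.1 is 2.706.
Since 0.096 < 2.706, we fail to reject the null hypothesis — the data are consistent with the 15:1 ratio.

0.096; consistent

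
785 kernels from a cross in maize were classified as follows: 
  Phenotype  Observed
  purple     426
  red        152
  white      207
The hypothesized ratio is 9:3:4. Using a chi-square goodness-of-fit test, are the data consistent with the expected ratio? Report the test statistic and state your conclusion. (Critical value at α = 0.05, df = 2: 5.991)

Under the 9:3:4 hypothesis (Σ ratio = 16, N = 785):
  purple: 785 × 9/16 = 441.5625
  red: 785 × 3/16 = 147.1875
  white: 785 × 4/16 = 196.25
χ² = Σ (O − E)² / E
  purple: (426 − 441.5625)² / 441.5625 = 0.5485
  red: (152 − 147.1875)² / 147.1875 = 0.1574
  white: (207 − 196.25)² / 196.25 = 0.5889
χ² = 0.5485 + 0.1574 + 0.5889 = 1.2948 ≈ 1.295
Degrees of freedom = 3 − 1 = 2; critical value at α = 0.05 is 5.991.
Since 1.295 < 5.991, we fail to reject the null hypothesis — the data are consistent with the 9:3:4 ratio.

1.295; consistent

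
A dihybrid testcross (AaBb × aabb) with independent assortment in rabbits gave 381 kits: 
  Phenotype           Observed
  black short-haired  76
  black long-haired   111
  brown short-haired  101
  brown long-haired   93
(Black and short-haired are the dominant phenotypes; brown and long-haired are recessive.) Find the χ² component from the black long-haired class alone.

2.604

A dihybrid testcross with independent assortment gives a 1:1:1:1 ratio.
Under the 1:1:1:1 hypothesis (Σ ratio = 4, N = 381):
  black short-haired: 381 × 1/4 = 95.25
  black long-haired: 381 × 1/4 = 95.25
  brown short-haired: 381 × 1/4 = 95.25
  brown long-haired: 381 × 1/4 = 95.25
Contribution of black long-haired: (111 − 95.25)² / 95.25 = 2.6043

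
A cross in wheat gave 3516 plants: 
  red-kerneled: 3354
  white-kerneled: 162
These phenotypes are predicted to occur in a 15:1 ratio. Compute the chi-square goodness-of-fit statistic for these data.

16.188

The 15:1 ratio has 16 parts, so with N = 3516 the expected counts are:
  red-kerneled: 3516 × 15/16 = 3296.25
  white-kerneled: 3516 × 1/16 = 219.75
χ² = Σ (O − E)² / E
  red-kerneled: (3354 − 3296.25)² / 3296.25 = 1.0118
  white-kerneled: (162 − 219.75)² / 219.75 = 15.1766
χ² = 1.0118 + 15.1766 = 16.1884 ≈ 16.188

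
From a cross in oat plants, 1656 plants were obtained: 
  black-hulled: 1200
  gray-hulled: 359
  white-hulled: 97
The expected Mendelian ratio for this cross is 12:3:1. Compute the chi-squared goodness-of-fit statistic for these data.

Expected counts for N = 1656 under a 12:3:1 ratio (total parts = 16):
  black-hulled: 1656 × 12/16 = 1242
  gray-hulled: 1656 × 3/16 = 310.5
  white-hulled: 1656 × 1/16 = 103.5
χ² = Σ (O − E)² / E
  black-hulled: (1200 − 1242)² / 1242 = 1.4203
  gray-hulled: (359 − 310.5)² / 310.5 = 7.5757
  white-hulled: (97 − 103.5)² / 103.5 = 0.4082
χ² = 1.4203 + 7.5757 + 0.4082 = 9.4042 ≈ 9.404

9.404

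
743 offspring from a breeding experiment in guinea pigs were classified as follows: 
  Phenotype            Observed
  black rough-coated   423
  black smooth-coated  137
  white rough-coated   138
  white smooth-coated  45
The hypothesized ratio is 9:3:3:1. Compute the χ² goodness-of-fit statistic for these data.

Expected counts for N = 743 under a 9:3:3:1 ratio (total parts = 16):
  black rough-coated: 743 × 9/16 = 417.9375
  black smooth-coated: 743 × 3/16 = 139.3125
  white rough-coated: 743 × 3/16 = 139.3125
  white smooth-coated: 743 × 1/16 = 46.4375
χ² = Σ (O − E)² / E
  black rough-coated: (423 − 417.9375)² / 417.9375 = 0.0613
  black smooth-coated: (137 − 139.3125)² / 139.3125 = 0.0384
  white rough-coated: (138 − 139.3125)² / 139.3125 = 0.0124
  white smooth-coated: (45 − 46.4375)² / 46.4375 = 0.0445
χ² = 0.0613 + 0.0384 + 0.0124 + 0.0445 = 0.1566 ≈ 0.157

0.157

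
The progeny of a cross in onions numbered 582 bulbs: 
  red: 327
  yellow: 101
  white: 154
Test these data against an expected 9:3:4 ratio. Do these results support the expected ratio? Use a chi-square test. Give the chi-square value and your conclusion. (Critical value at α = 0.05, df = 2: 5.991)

1.102; consistent

Total ratio parts = 16. Expected numbers out of 582:
  red: 582 × 9/16 = 327.375
  yellow: 582 × 3/16 = 109.125
  white: 582 × 4/16 = 145.5
χ² = Σ (O − E)² / E
  red: (327 − 327.375)² / 327.375 = 0.0004
  yellow: (101 − 109.125)² / 109.125 = 0.6050
  white: (154 − 145.5)² / 145.5 = 0.4966
χ² = 0.0004 + 0.6050 + 0.4966 = 1.102
Degrees of freedom = 3 − 1 = 2; critical value at α = 0.05 is 5.991.
Since 1.102 < 5.991, we fail to reject the null hypothesis — the data are consistent with the 9:3:4 ratio.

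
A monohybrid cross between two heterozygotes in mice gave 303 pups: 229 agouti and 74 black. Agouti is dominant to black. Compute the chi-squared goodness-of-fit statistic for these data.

0.054

For a monohybrid cross between heterozygotes with complete dominance, the expected phenotypic ratio is 3:1.
Total ratio parts = 4. Expected numbers out of 303:
  agouti: 303 × 3/4 = 227.25
  black: 303 × 1/4 = 75.75
χ² = Σ (O − E)² / E
  agouti: (229 − 227.25)² / 227.25 = 0.0135
  black: (74 − 75.75)² / 75.75 = 0.0404
χ² = 0.0135 + 0.0404 = 0.0539 ≈ 0.054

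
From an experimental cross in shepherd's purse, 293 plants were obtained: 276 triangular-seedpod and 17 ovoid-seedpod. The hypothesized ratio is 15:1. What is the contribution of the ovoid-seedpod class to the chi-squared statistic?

Expected counts for N = 293 under a 15:1 ratio (total parts = 16):
  triangular-seedpod: 293 × 15/16 = 274.6875
  ovoid-seedpod: 293 × 1/16 = 18.3125
Contribution of ovoid-seedpod: (17 − 18.3125)² / 18.3125 = 0.0941

0.094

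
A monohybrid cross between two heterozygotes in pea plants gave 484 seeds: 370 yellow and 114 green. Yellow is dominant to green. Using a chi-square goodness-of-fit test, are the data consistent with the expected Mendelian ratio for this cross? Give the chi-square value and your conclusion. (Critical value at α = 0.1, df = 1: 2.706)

0.540; consistent

For a monohybrid cross between heterozygotes with complete dominance, the expected phenotypic ratio is 3:1.
The 3:1 ratio has 4 parts, so with N = 484 the expected counts are:
  yellow: 484 × 3/4 = 363
  green: 484 × 1/4 = 121
χ² = Σ (O − E)² / E
  yellow: (370 − 363)² / 363 = 0.1350
  green: (114 − 121)² / 121 = 0.4050
χ² = 0.1350 + 0.4050 = 0.540
Degrees of freedom = 2 − 1 = 1; critical value at α = 0.1 is 2.706.
Since 0.540 < 2.706, we fail to reject the null hypothesis — the data are consistent with the 3:1 ratio.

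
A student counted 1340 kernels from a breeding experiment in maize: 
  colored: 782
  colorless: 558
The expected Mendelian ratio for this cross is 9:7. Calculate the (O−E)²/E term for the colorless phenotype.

1.361

Under the 9:7 hypothesis (Σ ratio = 16, N = 1340):
  colored: 1340 × 9/16 = 753.75
  colorless: 1340 × 7/16 = 586.25
Contribution of colorless: (558 − 586.25)² / 586.25 = 1.3613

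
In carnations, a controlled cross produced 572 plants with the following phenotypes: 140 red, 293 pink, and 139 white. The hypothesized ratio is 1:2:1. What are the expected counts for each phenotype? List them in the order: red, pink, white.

Expected counts for N = 572 under a 1:2:1 ratio (total parts = 4):
  red: 572 × 1/4 = 143
  pink: 572 × 2/4 = 286
  white: 572 × 1/4 = 143

143, 286, 143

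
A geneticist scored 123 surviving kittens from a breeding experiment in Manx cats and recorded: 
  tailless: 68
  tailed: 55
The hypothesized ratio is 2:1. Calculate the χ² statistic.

The 2:1 ratio has 3 parts, so with N = 123 the expected counts are:
  tailless: 123 × 2/3 = 82
  tailed: 123 × 1/3 = 41
χ² = Σ (O − E)² / E
  tailless: (68 − 82)² / 82 = 2.3902
  tailed: (55 − 41)² / 41 = 4.7805
χ² = 2.3902 + 4.7805 = 7.1707 ≈ 7.171

7.171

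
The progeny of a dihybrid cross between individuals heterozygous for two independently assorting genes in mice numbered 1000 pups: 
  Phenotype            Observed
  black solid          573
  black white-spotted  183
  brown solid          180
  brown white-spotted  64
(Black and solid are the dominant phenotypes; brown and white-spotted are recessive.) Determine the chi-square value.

A dihybrid F₂ with independent assortment and complete dominance at both loci gives a 9:3:3:1 phenotypic ratio.
The 9:3:3:1 ratio has 16 parts, so with N = 1000 the expected counts are:
  black solid: 1000 × 9/16 = 562.5
  black white-spotted: 1000 × 3/16 = 187.5
  brown solid: 1000 × 3/16 = 187.5
  brown white-spotted: 1000 × 1/16 = 62.5
χ² = Σ (O − E)² / E
  black solid: (573 − 562.5)² / 562.5 = 0.1960
  black white-spotted: (183 − 187.5)² / 187.5 = 0.1080
  brown solid: (180 − 187.5)² / 187.5 = 0.3000
  brown white-spotted: (64 − 62.5)² / 62.5 = 0.0360
χ² = 0.1960 + 0.1080 + 0.3000 + 0.0360 = 0.640

0.640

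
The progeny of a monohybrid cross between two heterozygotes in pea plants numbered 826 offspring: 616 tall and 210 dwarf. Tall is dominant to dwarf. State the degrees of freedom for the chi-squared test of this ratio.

1

For a monohybrid cross between heterozygotes with complete dominance, the expected phenotypic ratio is 3:1.
A goodness-of-fit test with 2 phenotype classes has df = 2 − 1 = 1.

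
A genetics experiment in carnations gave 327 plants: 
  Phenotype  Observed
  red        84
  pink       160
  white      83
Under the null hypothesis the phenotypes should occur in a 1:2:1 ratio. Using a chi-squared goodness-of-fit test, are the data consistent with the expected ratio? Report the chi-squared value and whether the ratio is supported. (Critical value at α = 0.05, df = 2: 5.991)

Total ratio parts = 4. Expected numbers out of 327:
  red: 327 × 1/4 = 81.75
  pink: 327 × 2/4 = 163.5
  white: 327 × 1/4 = 81.75
χ² = Σ (O − E)² / E
  red: (84 − 81.75)² / 81.75 = 0.0619
  pink: (160 − 163.5)² / 163.5 = 0.0749
  white: (83 − 81.75)² / 81.75 = 0.0191
χ² = 0.0619 + 0.0749 + 0.0191 = 0.1559 ≈ 0.156
Degrees of freedom = 3 − 1 = 2; critical value at α = 0.05 is 5.991.
Since 0.156 < 5.991, we fail to reject the null hypothesis — the data are consistent with the 1:2:1 ratio.

0.156; consistent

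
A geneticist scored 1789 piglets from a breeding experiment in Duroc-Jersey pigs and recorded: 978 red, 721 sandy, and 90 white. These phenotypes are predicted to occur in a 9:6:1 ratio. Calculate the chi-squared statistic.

8.797

Under the 9:6:1 hypothesis (Σ ratio = 16, N = 1789):
  red: 1789 × 9/16 = 1006.3125
  sandy: 1789 × 6/16 = 670.875
  white: 1789 × 1/16 = 111.8125
χ² = Σ (O − E)² / E
  red: (978 − 1006.3125)² / 1006.3125 = 0.7966
  sandy: (721 − 670.875)² / 670.875 = 3.7451
  white: (90 − 111.8125)² / 111.8125 = 4.2552
χ² = 0.7966 + 3.7451 + 4.2552 = 8.7969 ≈ 8.797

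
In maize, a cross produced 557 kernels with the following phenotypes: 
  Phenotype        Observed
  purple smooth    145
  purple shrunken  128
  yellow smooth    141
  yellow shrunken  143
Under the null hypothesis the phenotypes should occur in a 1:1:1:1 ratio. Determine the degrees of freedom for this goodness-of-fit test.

A goodness-of-fit test with 4 phenotype classes has df = 4 − 1 = 3.

3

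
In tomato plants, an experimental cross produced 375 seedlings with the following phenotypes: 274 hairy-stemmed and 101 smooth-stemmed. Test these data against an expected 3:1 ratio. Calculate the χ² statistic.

0.748

Expected counts for N = 375 under a 3:1 ratio (total parts = 4):
  hairy-stemmed: 375 × 3/4 = 281.25
  smooth-stemmed: 375 × 1/4 = 93.75
χ² = Σ (O − E)² / E
  hairy-stemmed: (274 − 281.25)² / 281.25 = 0.1869
  smooth-stemmed: (101 − 93.75)² / 93.75 = 0.5607
χ² = 0.1869 + 0.5607 = 0.7476 ≈ 0.748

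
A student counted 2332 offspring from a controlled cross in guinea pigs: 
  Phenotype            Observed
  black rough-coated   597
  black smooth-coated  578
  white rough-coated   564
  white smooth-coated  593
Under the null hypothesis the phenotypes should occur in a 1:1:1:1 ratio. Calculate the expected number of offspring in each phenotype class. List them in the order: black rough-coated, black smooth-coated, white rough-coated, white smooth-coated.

583, 583, 583, 583

Total ratio parts = 4. Expected numbers out of 2332:
  black rough-coated: 2332 × 1/4 = 583
  black smooth-coated: 2332 × 1/4 = 583
  white rough-coated: 2332 × 1/4 = 583
  white smooth-coated: 2332 × 1/4 = 583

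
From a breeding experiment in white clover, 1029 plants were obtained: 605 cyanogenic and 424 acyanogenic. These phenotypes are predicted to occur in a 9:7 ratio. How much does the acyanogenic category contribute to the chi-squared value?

1.523

Under the 9:7 hypothesis (Σ ratio = 16, N = 1029):
  cyanogenic: 1029 × 9/16 = 578.8125
  acyanogenic: 1029 × 7/16 = 450.1875
Contribution of acyanogenic: (424 − 450.1875)² / 450.1875 = 1.5233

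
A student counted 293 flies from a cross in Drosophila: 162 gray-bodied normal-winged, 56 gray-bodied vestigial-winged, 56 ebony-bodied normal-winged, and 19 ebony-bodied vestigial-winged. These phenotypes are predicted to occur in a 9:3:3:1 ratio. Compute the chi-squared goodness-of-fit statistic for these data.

0.115

Under the 9:3:3:1 hypothesis (Σ ratio = 16, N = 293):
  gray-bodied normal-winged: 293 × 9/16 = 164.8125
  gray-bodied vestigial-winged: 293 × 3/16 = 54.9375
  ebony-bodied normal-winged: 293 × 3/16 = 54.9375
  ebony-bodied vestigial-winged: 293 × 1/16 = 18.3125
χ² = Σ (O − E)² / E
  gray-bodied normal-winged: (162 − 164.8125)² / 164.8125 = 0.0480
  gray-bodied vestigial-winged: (56 − 54.9375)² / 54.9375 = 0.0205
  ebony-bodied normal-winged: (56 − 54.9375)² / 54.9375 = 0.0205
  ebony-bodied vestigial-winged: (19 − 18.3125)² / 18.3125 = 0.0258
χ² = 0.0480 + 0.0205 + 0.0205 + 0.0258 = 0.1148 ≈ 0.115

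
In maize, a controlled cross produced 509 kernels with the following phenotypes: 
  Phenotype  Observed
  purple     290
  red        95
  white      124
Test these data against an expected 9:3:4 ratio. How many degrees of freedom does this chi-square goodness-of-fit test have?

2

A goodness-of-fit test with 3 phenotype classes has df = 3 − 1 = 2.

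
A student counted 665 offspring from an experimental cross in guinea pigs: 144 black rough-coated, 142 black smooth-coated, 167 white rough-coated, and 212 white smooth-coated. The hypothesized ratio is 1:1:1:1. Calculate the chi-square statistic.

19.108

Under the 1:1:1:1 hypothesis (Σ ratio = 4, N = 665):
  black rough-coated: 665 × 1/4 = 166.25
  black smooth-coated: 665 × 1/4 = 166.25
  white rough-coated: 665 × 1/4 = 166.25
  white smooth-coated: 665 × 1/4 = 166.25
χ² = Σ (O − E)² / E
  black rough-coated: (144 − 166.25)² / 166.25 = 2.9778
  black smooth-coated: (142 − 166.25)² / 166.25 = 3.5372
  white rough-coated: (167 − 166.25)² / 166.25 = 0.0034
  white smooth-coated: (212 − 166.25)² / 166.25 = 12.5898
χ² = 2.9778 + 3.5372 + 0.0034 + 12.5898 = 19.1082 ≈ 19.108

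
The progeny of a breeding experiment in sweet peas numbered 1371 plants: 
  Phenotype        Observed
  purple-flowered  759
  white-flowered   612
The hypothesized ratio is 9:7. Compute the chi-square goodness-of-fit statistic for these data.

The 9:7 ratio has 16 parts, so with N = 1371 the expected counts are:
  purple-flowered: 1371 × 9/16 = 771.1875
  white-flowered: 1371 × 7/16 = 599.8125
χ² = Σ (O − E)² / E
  purple-flowered: (759 − 771.1875)² / 771.1875 = 0.1926
  white-flowered: (612 − 599.8125)² / 599.8125 = 0.2476
χ² = 0.1926 + 0.2476 = 0.4402 ≈ 0.440

0.440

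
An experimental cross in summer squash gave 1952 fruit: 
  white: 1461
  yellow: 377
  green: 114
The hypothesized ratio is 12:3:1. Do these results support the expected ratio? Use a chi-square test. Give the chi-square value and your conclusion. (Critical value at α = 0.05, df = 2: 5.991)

The 12:3:1 ratio has 16 parts, so with N = 1952 the expected counts are:
  white: 1952 × 12/16 = 1464
  yellow: 1952 × 3/16 = 366
  green: 1952 × 1/16 = 122
χ² = Σ (O − E)² / E
  white: (1461 − 1464)² / 1464 = 0.0061
  yellow: (377 − 366)² / 366 = 0.3306
  green: (114 − 122)² / 122 = 0.5246
χ² = 0.0061 + 0.3306 + 0.5246 = 0.8613 ≈ 0.861
Degrees of freedom = 3 − 1 = 2; critical value at α = 0.05 is 5.991.
Since 0.861 < 5.991, we fail to reject the null hypothesis — the data are consistent with the 12:3:1 ratio.

0.861; consistent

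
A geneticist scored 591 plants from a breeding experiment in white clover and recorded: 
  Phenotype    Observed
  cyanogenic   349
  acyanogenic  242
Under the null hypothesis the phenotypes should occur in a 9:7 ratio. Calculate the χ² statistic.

Total ratio parts = 16. Expected numbers out of 591:
  cyanogenic: 591 × 9/16 = 332.4375
  acyanogenic: 591 × 7/16 = 258.5625
χ² = Σ (O − E)² / E
  cyanogenic: (349 − 332.4375)² / 332.4375 = 0.8252
  acyanogenic: (242 − 258.5625)² / 258.5625 = 1.0609
χ² = 0.8252 + 1.0609 = 1.8861 ≈ 1.886

1.886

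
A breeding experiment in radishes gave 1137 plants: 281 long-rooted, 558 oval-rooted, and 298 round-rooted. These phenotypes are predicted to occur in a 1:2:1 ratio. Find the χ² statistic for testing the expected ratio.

0.896

Total ratio parts = 4. Expected numbers out of 1137:
  long-rooted: 1137 × 1/4 = 284.25
  oval-rooted: 1137 × 2/4 = 568.5
  round-rooted: 1137 × 1/4 = 284.25
χ² = Σ (O − E)² / E
  long-rooted: (281 − 284.25)² / 284.25 = 0.0372
  oval-rooted: (558 − 568.5)² / 568.5 = 0.1939
  round-rooted: (298 − 284.25)² / 284.25 = 0.6651
χ² = 0.0372 + 0.1939 + 0.6651 = 0.8962 ≈ 0.896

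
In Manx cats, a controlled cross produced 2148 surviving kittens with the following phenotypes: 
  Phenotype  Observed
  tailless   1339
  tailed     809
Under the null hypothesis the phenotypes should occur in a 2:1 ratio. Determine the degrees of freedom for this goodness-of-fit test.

1

A goodness-of-fit test with 2 phenotype classes has df = 2 − 1 = 1.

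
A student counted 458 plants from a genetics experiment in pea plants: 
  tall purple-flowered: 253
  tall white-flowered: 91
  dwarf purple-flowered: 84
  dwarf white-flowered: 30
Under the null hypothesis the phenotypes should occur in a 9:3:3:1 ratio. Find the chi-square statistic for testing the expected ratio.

0.496

Expected counts for N = 458 under a 9:3:3:1 ratio (total parts = 16):
  tall purple-flowered: 458 × 9/16 = 257.625
  tall white-flowered: 458 × 3/16 = 85.875
  dwarf purple-flowered: 458 × 3/16 = 85.875
  dwarf white-flowered: 458 × 1/16 = 28.625
χ² = Σ (O − E)² / E
  tall purple-flowered: (253 − 257.625)² / 257.625 = 0.0830
  tall white-flowered: (91 − 85.875)² / 85.875 = 0.3059
  dwarf purple-flowered: (84 − 85.875)² / 85.875 = 0.0409
  dwarf white-flowered: (30 − 28.625)² / 28.625 = 0.0660
χ² = 0.0830 + 0.3059 + 0.0409 + 0.0660 = 0.4958 ≈ 0.496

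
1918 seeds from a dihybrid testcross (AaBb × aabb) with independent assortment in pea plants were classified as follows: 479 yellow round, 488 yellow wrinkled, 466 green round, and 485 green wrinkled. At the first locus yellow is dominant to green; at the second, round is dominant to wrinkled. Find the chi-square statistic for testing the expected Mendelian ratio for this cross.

0.594

A dihybrid testcross with independent assortment gives a 1:1:1:1 ratio.
Expected counts for N = 1918 under a 1:1:1:1 ratio (total parts = 4):
  yellow round: 1918 × 1/4 = 479.5
  yellow wrinkled: 1918 × 1/4 = 479.5
  green round: 1918 × 1/4 = 479.5
  green wrinkled: 1918 × 1/4 = 479.5
χ² = Σ (O − E)² / E
  yellow round: (479 − 479.5)² / 479.5 = 0.0005
  yellow wrinkled: (488 − 479.5)² / 479.5 = 0.1507
  green round: (466 − 479.5)² / 479.5 = 0.3801
  green wrinkled: (485 − 479.5)² / 479.5 = 0.0631
χ² = 0.0005 + 0.1507 + 0.3801 + 0.0631 = 0.5944 ≈ 0.594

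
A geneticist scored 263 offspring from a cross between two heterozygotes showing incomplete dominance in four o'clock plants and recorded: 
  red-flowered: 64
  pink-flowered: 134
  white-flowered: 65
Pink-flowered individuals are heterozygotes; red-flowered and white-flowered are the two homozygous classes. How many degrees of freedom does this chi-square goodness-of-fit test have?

2

With incomplete dominance, a heterozygote × heterozygote cross gives a 1:2:1 phenotypic ratio.
A goodness-of-fit test with 3 phenotype classes has df = 3 − 1 = 2.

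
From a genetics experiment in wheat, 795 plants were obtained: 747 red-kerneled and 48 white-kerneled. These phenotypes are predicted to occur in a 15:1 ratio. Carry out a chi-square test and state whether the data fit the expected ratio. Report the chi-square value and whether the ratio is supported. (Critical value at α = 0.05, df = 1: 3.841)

0.061; consistent

Under the 15:1 hypothesis (Σ ratio = 16, N = 795):
  red-kerneled: 795 × 15/16 = 745.3125
  white-kerneled: 795 × 1/16 = 49.6875
χ² = Σ (O − E)² / E
  red-kerneled: (747 − 745.3125)² / 745.3125 = 0.0038
  white-kerneled: (48 − 49.6875)² / 49.6875 = 0.0573
χ² = 0.0038 + 0.0573 = 0.0611 ≈ 0.061
Degrees of freedom = 2 − 1 = 1; critical value at α = 0.05 is 3.841.
Since 0.061 < 3.841, we fail to reject the null hypothesis — the data are consistent with the 15:1 ratio.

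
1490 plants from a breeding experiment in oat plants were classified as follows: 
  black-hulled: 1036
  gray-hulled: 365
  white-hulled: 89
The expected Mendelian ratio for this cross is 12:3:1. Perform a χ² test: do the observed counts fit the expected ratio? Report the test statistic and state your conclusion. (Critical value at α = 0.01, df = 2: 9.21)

32.370; not consistent

The 12:3:1 ratio has 16 parts, so with N = 1490 the expected counts are:
  black-hulled: 1490 × 12/16 = 1117.5
  gray-hulled: 1490 × 3/16 = 279.375
  white-hulled: 1490 × 1/16 = 93.125
χ² = Σ (O − E)² / E
  black-hulled: (1036 − 1117.5)² / 1117.5 = 5.9438
  gray-hulled: (365 − 279.375)² / 279.375 = 26.2430
  white-hulled: (89 − 93.125)² / 93.125 = 0.1827
χ² = 5.9438 + 26.2430 + 0.1827 = 32.3695 ≈ 32.370
Degrees of freedom = 3 − 1 = 2; critical value at α = 0.01 is 9.21.
Since 32.370 > 9.21, we reject the null hypothesis — the data do not fit the 12:3:1 ratio.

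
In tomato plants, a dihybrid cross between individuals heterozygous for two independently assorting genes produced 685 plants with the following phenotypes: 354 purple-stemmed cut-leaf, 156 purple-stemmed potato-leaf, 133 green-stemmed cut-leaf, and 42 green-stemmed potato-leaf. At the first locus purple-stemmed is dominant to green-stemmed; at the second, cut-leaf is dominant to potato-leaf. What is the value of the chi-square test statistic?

A dihybrid F₂ with independent assortment and complete dominance at both loci gives a 9:3:3:1 phenotypic ratio.
Expected counts for N = 685 under a 9:3:3:1 ratio (total parts = 16):
  purple-stemmed cut-leaf: 685 × 9/16 = 385.3125
  purple-stemmed potato-leaf: 685 × 3/16 = 128.4375
  green-stemmed cut-leaf: 685 × 3/16 = 128.4375
  green-stemmed potato-leaf: 685 × 1/16 = 42.8125
χ² = Σ (O − E)² / E
  purple-stemmed cut-leaf: (354 − 385.3125)² / 385.3125 = 2.5446
  purple-stemmed potato-leaf: (156 − 128.4375)² / 128.4375 = 5.9149
  green-stemmed cut-leaf: (133 − 128.4375)² / 128.4375 = 0.1621
  green-stemmed potato-leaf: (42 − 42.8125)² / 42.8125 = 0.0154
χ² = 2.5446 + 5.9149 + 0.1621 + 0.0154 = 8.637

8.637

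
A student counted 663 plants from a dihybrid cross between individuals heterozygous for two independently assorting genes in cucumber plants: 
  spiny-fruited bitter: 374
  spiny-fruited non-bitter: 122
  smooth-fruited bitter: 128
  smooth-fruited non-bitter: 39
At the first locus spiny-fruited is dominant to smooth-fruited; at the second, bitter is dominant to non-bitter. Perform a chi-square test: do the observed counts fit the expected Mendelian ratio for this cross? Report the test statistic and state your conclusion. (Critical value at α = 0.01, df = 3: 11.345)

A dihybrid F₂ with independent assortment and complete dominance at both loci gives a 9:3:3:1 phenotypic ratio.
Total ratio parts = 16. Expected numbers out of 663:
  spiny-fruited bitter: 663 × 9/16 = 372.9375
  spiny-fruited non-bitter: 663 × 3/16 = 124.3125
  smooth-fruited bitter: 663 × 3/16 = 124.3125
  smooth-fruited non-bitter: 663 × 1/16 = 41.4375
χ² = Σ (O − E)² / E
  spiny-fruited bitter: (374 − 372.9375)² / 372.9375 = 0.0030
  spiny-fruited non-bitter: (122 − 124.3125)² / 124.3125 = 0.0430
  smooth-fruited bitter: (128 − 124.3125)² / 124.3125 = 0.1094
  smooth-fruited non-bitter: (39 − 41.4375)² / 41.4375 = 0.1434
χ² = 0.0030 + 0.0430 + 0.1094 + 0.1434 = 0.2988 ≈ 0.299
Degrees of freedom = 4 − 1 = 3; critical value at α = 0.01 is 11.345.
Since 0.299 < 11.345, we fail to reject the null hypothesis — the data are consistent with the 9:3:3:1 ratio.

0.299; consistent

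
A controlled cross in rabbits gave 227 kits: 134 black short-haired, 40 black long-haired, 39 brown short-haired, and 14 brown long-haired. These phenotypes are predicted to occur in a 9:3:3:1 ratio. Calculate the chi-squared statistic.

0.767

Under the 9:3:3:1 hypothesis (Σ ratio = 16, N = 227):
  black short-haired: 227 × 9/16 = 127.6875
  black long-haired: 227 × 3/16 = 42.5625
  brown short-haired: 227 × 3/16 = 42.5625
  brown long-haired: 227 × 1/16 = 14.1875
χ² = Σ (O − E)² / E
  black short-haired: (134 − 127.6875)² / 127.6875 = 0.3121
  black long-haired: (40 − 42.5625)² / 42.5625 = 0.1543
  brown short-haired: (39 − 42.5625)² / 42.5625 = 0.2982
  brown long-haired: (14 − 14.1875)² / 14.1875 = 0.0025
χ² = 0.3121 + 0.1543 + 0.2982 + 0.0025 = 0.7671 ≈ 0.767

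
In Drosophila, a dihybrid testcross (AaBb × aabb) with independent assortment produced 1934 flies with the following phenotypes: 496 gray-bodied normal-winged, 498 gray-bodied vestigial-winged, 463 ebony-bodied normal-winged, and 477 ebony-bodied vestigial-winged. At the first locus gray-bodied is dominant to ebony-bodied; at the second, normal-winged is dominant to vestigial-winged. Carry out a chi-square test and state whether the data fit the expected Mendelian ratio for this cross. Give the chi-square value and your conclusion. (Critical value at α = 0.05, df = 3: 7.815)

1.715; consistent

A dihybrid testcross with independent assortment gives a 1:1:1:1 ratio.
Total ratio parts = 4. Expected numbers out of 1934:
  gray-bodied normal-winged: 1934 × 1/4 = 483.5
  gray-bodied vestigial-winged: 1934 × 1/4 = 483.5
  ebony-bodied normal-winged: 1934 × 1/4 = 483.5
  ebony-bodied vestigial-winged: 1934 × 1/4 = 483.5
χ² = Σ (O − E)² / E
  gray-bodied normal-winged: (496 − 483.5)² / 483.5 = 0.3232
  gray-bodied vestigial-winged: (498 − 483.5)² / 483.5 = 0.4349
  ebony-bodied normal-winged: (463 − 483.5)² / 483.5 = 0.8692
  ebony-bodied vestigial-winged: (477 − 483.5)² / 483.5 = 0.0874
χ² = 0.3232 + 0.4349 + 0.8692 + 0.0874 = 1.7147 ≈ 1.715
Degrees of freedom = 4 − 1 = 3; critical value at α = 0.05 is 7.815.
Since 1.715 < 7.815, we fail to reject the null hypothesis — the data are consistent with the 1:1:1:1 ratio.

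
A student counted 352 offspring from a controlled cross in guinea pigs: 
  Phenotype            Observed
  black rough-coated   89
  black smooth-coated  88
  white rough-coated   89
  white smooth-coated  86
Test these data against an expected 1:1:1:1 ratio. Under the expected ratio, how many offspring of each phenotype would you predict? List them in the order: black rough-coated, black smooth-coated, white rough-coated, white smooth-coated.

Total ratio parts = 4. Expected numbers out of 352:
  black rough-coated: 352 × 1/4 = 88
  black smooth-coated: 352 × 1/4 = 88
  white rough-coated: 352 × 1/4 = 88
  white smooth-coated: 352 × 1/4 = 88

88, 88, 88, 88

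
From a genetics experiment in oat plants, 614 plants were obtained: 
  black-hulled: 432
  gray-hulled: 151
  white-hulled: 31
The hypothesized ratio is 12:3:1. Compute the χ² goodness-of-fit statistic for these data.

14.360

Total ratio parts = 16. Expected numbers out of 614:
  black-hulled: 614 × 12/16 = 460.5
  gray-hulled: 614 × 3/16 = 115.125
  white-hulled: 614 × 1/16 = 38.375
χ² = Σ (O − E)² / E
  black-hulled: (432 − 460.5)² / 460.5 = 1.7638
  gray-hulled: (151 − 115.125)² / 115.125 = 11.1793
  white-hulled: (31 − 38.375)² / 38.375 = 1.4173
χ² = 1.7638 + 11.1793 + 1.4173 = 14.3604 ≈ 14.360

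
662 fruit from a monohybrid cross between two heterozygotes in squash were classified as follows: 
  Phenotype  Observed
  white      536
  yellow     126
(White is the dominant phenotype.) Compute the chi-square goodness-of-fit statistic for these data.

For a monohybrid cross between heterozygotes with complete dominance, the expected phenotypic ratio is 3:1.
Total ratio parts = 4. Expected numbers out of 662:
  white: 662 × 3/4 = 496.5
  yellow: 662 × 1/4 = 165.5
χ² = Σ (O − E)² / E
  white: (536 − 496.5)² / 496.5 = 3.1425
  yellow: (126 − 165.5)² / 165.5 = 9.4275
χ² = 3.1425 + 9.4275 = 12.570

12.570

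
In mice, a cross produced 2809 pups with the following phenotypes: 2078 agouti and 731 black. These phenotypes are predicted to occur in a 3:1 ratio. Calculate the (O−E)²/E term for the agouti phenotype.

Total ratio parts = 4. Expected numbers out of 2809:
  agouti: 2809 × 3/4 = 2106.75
  black: 2809 × 1/4 = 702.25
Contribution of agouti: (2078 − 2106.75)² / 2106.75 = 0.3923

0.392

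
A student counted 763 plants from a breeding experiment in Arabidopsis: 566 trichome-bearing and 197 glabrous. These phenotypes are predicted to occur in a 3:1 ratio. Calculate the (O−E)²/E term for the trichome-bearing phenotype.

Expected counts for N = 763 under a 3:1 ratio (total parts = 4):
  trichome-bearing: 763 × 3/4 = 572.25
  glabrous: 763 × 1/4 = 190.75
Contribution of trichome-bearing: (566 − 572.25)² / 572.25 = 0.0683

0.068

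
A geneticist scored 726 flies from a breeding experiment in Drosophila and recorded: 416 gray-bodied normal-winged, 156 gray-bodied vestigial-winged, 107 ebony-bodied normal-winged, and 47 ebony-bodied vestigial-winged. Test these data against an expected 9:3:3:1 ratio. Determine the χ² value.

9.334

Under the 9:3:3:1 hypothesis (Σ ratio = 16, N = 726):
  gray-bodied normal-winged: 726 × 9/16 = 408.375
  gray-bodied vestigial-winged: 726 × 3/16 = 136.125
  ebony-bodied normal-winged: 726 × 3/16 = 136.125
  ebony-bodied vestigial-winged: 726 × 1/16 = 45.375
χ² = Σ (O − E)² / E
  gray-bodied normal-winged: (416 − 408.375)² / 408.375 = 0.1424
  gray-bodied vestigial-winged: (156 − 136.125)² / 136.125 = 2.9019
  ebony-bodied normal-winged: (107 − 136.125)² / 136.125 = 6.2315
  ebony-bodied vestigial-winged: (47 − 45.375)² / 45.375 = 0.0582
χ² = 0.1424 + 2.9019 + 6.2315 + 0.0582 = 9.334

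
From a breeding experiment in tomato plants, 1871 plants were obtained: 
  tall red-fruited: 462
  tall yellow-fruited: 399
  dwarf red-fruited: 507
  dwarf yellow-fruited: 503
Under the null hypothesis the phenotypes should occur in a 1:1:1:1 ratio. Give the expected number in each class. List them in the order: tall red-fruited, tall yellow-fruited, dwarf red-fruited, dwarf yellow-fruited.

The 1:1:1:1 ratio has 4 parts, so with N = 1871 the expected counts are:
  tall red-fruited: 1871 × 1/4 = 467.75
  tall yellow-fruited: 1871 × 1/4 = 467.75
  dwarf red-fruited: 1871 × 1/4 = 467.75
  dwarf yellow-fruited: 1871 × 1/4 = 467.75

467.75, 467.75, 467.75, 467.75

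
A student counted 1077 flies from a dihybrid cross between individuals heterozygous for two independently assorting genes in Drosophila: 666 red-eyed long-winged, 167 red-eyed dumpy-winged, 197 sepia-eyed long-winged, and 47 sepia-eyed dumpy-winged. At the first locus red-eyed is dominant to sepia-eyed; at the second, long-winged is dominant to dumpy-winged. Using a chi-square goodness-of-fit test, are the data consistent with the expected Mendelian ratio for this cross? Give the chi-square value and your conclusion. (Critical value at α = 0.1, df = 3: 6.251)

18.275; not consistent

A dihybrid F₂ with independent assortment and complete dominance at both loci gives a 9:3:3:1 phenotypic ratio.
Expected counts for N = 1077 under a 9:3:3:1 ratio (total parts = 16):
  red-eyed long-winged: 1077 × 9/16 = 605.8125
  red-eyed dumpy-winged: 1077 × 3/16 = 201.9375
  sepia-eyed long-winged: 1077 × 3/16 = 201.9375
  sepia-eyed dumpy-winged: 1077 × 1/16 = 67.3125
χ² = Σ (O − E)² / E
  red-eyed long-winged: (666 − 605.8125)² / 605.8125 = 5.9796
  red-eyed dumpy-winged: (167 − 201.9375)² / 201.9375 = 6.0446
  sepia-eyed long-winged: (197 − 201.9375)² / 201.9375 = 0.1207
  sepia-eyed dumpy-winged: (47 − 67.3125)² / 67.3125 = 6.1296
χ² = 5.9796 + 6.0446 + 0.1207 + 6.1296 = 18.2745 ≈ 18.275
Degrees of freedom = 4 − 1 = 3; critical value at α = 0.1 is 6.251.
Since 18.275 > 6.251, we reject the null hypothesis — the data do not fit the 9:3:3:1 ratio.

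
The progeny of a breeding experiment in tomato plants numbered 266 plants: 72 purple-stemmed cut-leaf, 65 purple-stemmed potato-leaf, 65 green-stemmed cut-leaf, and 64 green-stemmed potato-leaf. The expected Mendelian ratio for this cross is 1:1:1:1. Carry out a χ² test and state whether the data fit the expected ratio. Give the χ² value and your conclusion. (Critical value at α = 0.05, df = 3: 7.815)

0.617; consistent

Expected counts for N = 266 under a 1:1:1:1 ratio (total parts = 4):
  purple-stemmed cut-leaf: 266 × 1/4 = 66.5
  purple-stemmed potato-leaf: 266 × 1/4 = 66.5
  green-stemmed cut-leaf: 266 × 1/4 = 66.5
  green-stemmed potato-leaf: 266 × 1/4 = 66.5
χ² = Σ (O − E)² / E
  purple-stemmed cut-leaf: (72 − 66.5)² / 66.5 = 0.4549
  purple-stemmed potato-leaf: (65 − 66.5)² / 66.5 = 0.0338
  green-stemmed cut-leaf: (65 − 66.5)² / 66.5 = 0.0338
  green-stemmed potato-leaf: (64 − 66.5)² / 66.5 = 0.0940
χ² = 0.4549 + 0.0338 + 0.0338 + 0.0940 = 0.6165 ≈ 0.617
Degrees of freedom = 4 − 1 = 3; critical value at α = 0.05 is 7.815.
Since 0.617 < 7.815, we fail to reject the null hypothesis — the data are consistent with the 1:1:1:1 ratio.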